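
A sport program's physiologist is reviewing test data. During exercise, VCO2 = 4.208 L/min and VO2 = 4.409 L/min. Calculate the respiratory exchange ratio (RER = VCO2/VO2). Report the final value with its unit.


RER = VCO2 / VO2
= 4.208 / 4.409
= 0.9544

0.9544


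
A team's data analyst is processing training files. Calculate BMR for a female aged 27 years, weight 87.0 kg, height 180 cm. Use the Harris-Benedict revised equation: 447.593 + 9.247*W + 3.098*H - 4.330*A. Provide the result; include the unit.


Substituting values:
W term = 9.247 * 87.0 = 804.489
H term = 3.098 * 180 = 557.64
A term = 4.330 * 27 = 116.91
BMR = 1692.81 kcal/day

1692.81 kcal/day


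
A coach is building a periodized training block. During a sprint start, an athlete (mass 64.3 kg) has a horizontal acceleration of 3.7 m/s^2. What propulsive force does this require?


Propulsive force = mass * acceleration
= 64.3 kg * 3.7 m/s^2
= 237.91 N

237.91 N


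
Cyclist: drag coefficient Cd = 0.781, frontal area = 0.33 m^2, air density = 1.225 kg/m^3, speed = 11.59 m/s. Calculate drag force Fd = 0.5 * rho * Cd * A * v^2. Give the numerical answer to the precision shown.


v^2 = 11.59^2 = 134.3281
Fd = 0.5 * 1.225 * 0.781 * 0.33 * 134.3281
= 21.205 N

21.205 N


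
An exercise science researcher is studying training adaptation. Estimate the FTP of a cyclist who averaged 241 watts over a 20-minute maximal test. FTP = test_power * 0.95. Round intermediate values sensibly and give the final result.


FTP = 241 * 0.95 = 228.95 W

228.95 W


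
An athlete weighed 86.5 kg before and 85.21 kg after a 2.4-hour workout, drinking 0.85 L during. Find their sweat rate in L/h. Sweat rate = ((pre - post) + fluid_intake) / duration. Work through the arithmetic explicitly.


Body mass change = 1.29 kg
Total sweat loss = 1.29 + 0.85 = 2.14 L
Rate = 2.14 / 2.4 = 0.892 L/h

0.892 L/h


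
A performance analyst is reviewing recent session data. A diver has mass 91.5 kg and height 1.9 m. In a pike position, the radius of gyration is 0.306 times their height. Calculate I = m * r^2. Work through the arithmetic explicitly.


r = 0.306 * 1.9 = 0.5814 m
I = m * r^2 = 91.5 * 0.338026 = 30.929 kg*m^2

30.929 kg*m^2


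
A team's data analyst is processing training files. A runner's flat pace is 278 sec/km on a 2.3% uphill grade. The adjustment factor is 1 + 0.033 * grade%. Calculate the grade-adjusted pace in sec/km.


Factor = 1 + 0.033 * 2.3 = 1.0759
Adjusted pace = 278 * 1.0759
= 299.1 sec/km

299.1 s/km


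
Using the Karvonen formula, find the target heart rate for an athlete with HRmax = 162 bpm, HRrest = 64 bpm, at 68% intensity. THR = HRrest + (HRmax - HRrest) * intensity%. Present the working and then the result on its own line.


HRR = 162 - 64 = 98
THR = 64 + 98 * 0.68
= 64 + 66.64
= 130.64 bpm

130.64 bpm


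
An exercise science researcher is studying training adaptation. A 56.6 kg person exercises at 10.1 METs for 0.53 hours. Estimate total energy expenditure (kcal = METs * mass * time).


Energy = METs * mass(kg) * time(h)
= 10.1 * 56.6 * 0.53
= 302.98 kcal

302.98 kcal


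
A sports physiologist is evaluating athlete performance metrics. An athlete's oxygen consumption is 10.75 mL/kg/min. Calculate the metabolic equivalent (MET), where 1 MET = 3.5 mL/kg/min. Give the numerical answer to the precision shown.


MET = VO2 / 3.5
= 10.75 / 3.5
= 3.07 METs

3.07 METs


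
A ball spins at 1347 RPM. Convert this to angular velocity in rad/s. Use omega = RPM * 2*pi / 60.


omega = 1347 * 2 * pi / 60
= 1347 * 6.28318531 / 60
= 8463.451 / 60
= 141.058 rad/s

141.058 rad/s


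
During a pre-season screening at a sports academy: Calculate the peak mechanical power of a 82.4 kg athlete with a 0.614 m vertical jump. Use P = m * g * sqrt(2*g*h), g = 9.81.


First, sqrt(2gh) = sqrt(2 * 9.81 * 0.614)
= sqrt(12.04668) = 3.470833 m/s
Power = 82.4 * 9.81 * 3.470833 = 2805.63 W

2805.63 W


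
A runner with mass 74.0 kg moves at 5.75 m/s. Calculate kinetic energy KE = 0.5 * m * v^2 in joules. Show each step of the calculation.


v^2 = 5.75^2 = 33.0625
KE = 0.5 * 74.0 * 33.0625
= 1223.31 J

1223.31 J


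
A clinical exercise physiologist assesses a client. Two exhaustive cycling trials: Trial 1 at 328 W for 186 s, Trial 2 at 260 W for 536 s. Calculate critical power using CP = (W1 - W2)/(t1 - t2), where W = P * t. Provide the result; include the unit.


W1 = 328 * 186 = 61008 J
W2 = 260 * 536 = 139360 J
CP = (61008 - 139360) / (186 - 536)
= -78352 / -350
= 223.86 W

223.86 W


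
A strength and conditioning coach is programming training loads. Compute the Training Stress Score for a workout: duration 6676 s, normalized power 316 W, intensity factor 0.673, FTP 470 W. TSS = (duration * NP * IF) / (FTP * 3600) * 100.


Product = 6676 * 316 * 0.673 = 1419771.568
Base = 470 * 3600 = 1692000
TSS = 1419771.568 / 1692000 * 100 = 83.91

83.91 TSS


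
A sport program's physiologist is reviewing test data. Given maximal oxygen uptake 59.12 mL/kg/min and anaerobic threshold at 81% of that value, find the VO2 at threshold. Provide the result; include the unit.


Percentage as decimal = 0.81
VO2 at AT = 59.12 * 0.81 = 47.89 mL/kg/min

47.89 mL/kg/min


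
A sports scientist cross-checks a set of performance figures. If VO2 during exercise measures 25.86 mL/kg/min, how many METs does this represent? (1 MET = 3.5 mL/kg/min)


METs = VO2 / 3.5 = 25.86 / 3.5 = 7.39

7.39 METs


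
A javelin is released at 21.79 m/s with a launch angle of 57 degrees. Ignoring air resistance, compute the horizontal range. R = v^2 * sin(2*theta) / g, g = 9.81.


Launch speed squared = 474.8041
sin(2 * 57 deg) = 0.913545
Range = 474.8041 * 0.913545 / 9.81
= 44.216 m

44.216 m


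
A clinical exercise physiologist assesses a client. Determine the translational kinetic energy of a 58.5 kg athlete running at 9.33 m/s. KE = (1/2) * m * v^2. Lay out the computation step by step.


KE = 0.5 * m * v^2
= 0.5 * 58.5 * 9.33^2
= 0.5 * 58.5 * 87.0489
= 2546.18 J

2546.18 J


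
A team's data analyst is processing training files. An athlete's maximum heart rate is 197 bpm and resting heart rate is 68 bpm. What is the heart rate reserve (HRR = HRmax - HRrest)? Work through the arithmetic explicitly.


HRR = HRmax - HRrest
= 197 - 68
= 129 bpm

129 bpm


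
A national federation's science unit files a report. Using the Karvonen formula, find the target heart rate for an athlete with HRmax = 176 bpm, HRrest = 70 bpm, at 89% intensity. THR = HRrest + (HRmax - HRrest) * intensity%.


HRR = 176 - 70 = 106
THR = 70 + 106 * 0.89
= 70 + 94.34
= 164.34 bpm

164.34 bpm


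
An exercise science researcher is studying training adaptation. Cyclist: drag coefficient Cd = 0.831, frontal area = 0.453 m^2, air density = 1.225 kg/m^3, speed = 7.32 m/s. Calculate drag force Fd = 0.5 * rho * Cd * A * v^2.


v^2 = 7.32^2 = 53.5824
Fd = 0.5 * 1.225 * 0.831 * 0.453 * 53.5824
= 12.355 N

12.355 N


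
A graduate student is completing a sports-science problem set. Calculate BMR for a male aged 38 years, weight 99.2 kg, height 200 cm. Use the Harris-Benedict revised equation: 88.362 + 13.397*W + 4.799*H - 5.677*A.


Substituting values:
W term = 13.397 * 99.2 = 1328.9824
H term = 4.799 * 200 = 959.8
A term = 5.677 * 38 = 215.726
BMR = 2161.42 kcal/day

2161.42 kcal/day


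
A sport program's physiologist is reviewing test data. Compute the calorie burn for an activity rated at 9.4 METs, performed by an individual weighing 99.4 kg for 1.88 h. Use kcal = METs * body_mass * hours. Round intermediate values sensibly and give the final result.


Product of METs and mass = 9.4 * 99.4 = 934.36
Total kcal = 934.36 * 1.88 = 1756.6 kcal

1756.6 kcal


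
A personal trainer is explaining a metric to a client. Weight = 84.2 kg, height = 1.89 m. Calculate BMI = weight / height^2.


height^2 = 1.89^2 = 3.5721
BMI = 84.2 / 3.5721 = 23.57 kg/m^2

23.57 kg/m^2


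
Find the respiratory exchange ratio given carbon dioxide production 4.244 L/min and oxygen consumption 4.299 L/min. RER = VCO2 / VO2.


VCO2 = 4.244 L/min
VO2 = 4.299 L/min
RER = 4.244 / 4.299 = 0.9872

0.9872


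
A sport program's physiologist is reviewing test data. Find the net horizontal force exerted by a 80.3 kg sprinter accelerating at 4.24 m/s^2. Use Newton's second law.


Newton's second law: F = m * a
F = 80.3 * 4.24 = 340.47 N

340.47 N


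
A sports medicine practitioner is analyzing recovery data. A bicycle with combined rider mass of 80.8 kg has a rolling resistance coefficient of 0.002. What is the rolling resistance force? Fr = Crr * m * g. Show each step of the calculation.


Fr = 0.002 * 80.8 * 9.81
= 0.1616 * 9.81
= 1.585 N

1.585 N


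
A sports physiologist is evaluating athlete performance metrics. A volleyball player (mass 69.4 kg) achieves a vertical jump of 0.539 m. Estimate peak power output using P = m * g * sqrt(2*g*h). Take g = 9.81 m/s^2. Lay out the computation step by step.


2 * g * h = 2 * 9.81 * 0.539 = 10.57518
sqrt(10.57518) = 3.25195 m/s
P = 69.4 * 9.81 * 3.25195 = 2213.97 W

2213.97 W


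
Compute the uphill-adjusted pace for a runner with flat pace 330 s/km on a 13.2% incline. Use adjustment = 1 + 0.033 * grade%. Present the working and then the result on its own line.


Adjustment factor = 1 + 0.033 * 13.2 = 1.4356
Grade-adjusted pace = 330 * 1.4356 = 473.75 s/km

473.75 s/km


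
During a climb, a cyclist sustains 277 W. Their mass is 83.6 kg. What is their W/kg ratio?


Power-to-weight = 277 W / 83.6 kg
= 3.313 W/kg

3.313 W/kg


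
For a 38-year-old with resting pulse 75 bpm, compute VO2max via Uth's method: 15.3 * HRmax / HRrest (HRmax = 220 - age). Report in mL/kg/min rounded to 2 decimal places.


Step 1: HRmax = 220 - 38 = 182 bpm
Step 2: Ratio = 182 / 75 = 2.4267
Step 3: VO2max = 15.3 * 2.4267 = 37.13 mL/kg/min

37.13 mL/kg/min


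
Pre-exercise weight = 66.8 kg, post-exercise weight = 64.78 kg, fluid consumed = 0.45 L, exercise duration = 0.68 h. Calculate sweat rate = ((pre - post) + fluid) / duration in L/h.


Weight loss = 66.8 - 64.78 = 2.02 kg (approx L)
Total sweat = 2.02 + 0.45 = 2.47 L
Sweat rate = 2.47 / 0.68 = 3.632 L/h

3.632 L/h


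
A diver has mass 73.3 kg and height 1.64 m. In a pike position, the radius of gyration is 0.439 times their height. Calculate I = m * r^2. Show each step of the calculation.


r = 0.439 * 1.64 = 0.71996 m
I = m * r^2 = 73.3 * 0.518342 = 37.994 kg*m^2

37.994 kg*m^2


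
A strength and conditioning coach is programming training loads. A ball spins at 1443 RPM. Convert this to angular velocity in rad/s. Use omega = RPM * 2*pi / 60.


omega = 1443 * 2 * pi / 60
= 1443 * 6.28318531 / 60
= 9066.636 / 60
= 151.111 rad/s

151.111 rad/s


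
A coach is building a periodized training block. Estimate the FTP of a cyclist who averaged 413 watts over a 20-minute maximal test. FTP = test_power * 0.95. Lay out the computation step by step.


FTP = 413 * 0.95 = 392.35 W

392.35 W


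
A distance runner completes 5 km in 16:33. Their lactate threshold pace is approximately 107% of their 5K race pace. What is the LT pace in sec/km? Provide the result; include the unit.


Convert to seconds: 16 min 33 s = 993 s
Pace per km = 993 / 5 = 198.6 s/km
LT pace = 198.6 * 1.07 = 212.5 s/km

212.5 s/km


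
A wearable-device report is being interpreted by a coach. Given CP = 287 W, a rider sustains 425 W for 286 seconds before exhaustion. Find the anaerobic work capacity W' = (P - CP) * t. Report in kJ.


Excess power = 425 - 287 = 138 W
Work above CP = 138 * 286 = 39468 J
W' = 39.468 kJ

39.468 kJ


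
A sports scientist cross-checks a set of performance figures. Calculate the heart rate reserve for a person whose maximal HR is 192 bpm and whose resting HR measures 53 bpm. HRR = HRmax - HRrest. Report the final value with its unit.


HRmax = 192 bpm
HRrest = 53 bpm
HRR = 192 - 53 = 139 bpm

139 bpm


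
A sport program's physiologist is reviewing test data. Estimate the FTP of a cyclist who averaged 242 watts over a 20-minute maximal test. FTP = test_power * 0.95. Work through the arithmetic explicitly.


FTP = 242 * 0.95 = 229.9 W

229.9 W


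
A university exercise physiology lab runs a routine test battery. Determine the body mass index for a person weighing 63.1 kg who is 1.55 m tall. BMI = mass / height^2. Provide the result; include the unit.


BMI = mass / height^2
= 63.1 / 1.55^2
= 63.1 / 2.4025
= 26.26 kg/m^2

26.26 kg/m^2


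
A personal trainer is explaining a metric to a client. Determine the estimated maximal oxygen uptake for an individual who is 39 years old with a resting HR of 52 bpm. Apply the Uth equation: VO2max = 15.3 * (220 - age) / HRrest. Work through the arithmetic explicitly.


HRmax = 220 - 39 = 181
VO2max = 15.3 * (181 / 52)
= 15.3 * 3.4808
= 53.26 mL/kg/min

53.26 mL/kg/min


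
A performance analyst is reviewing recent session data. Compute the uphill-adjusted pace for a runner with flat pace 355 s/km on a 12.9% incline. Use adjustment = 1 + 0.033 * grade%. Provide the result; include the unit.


Adjustment factor = 1 + 0.033 * 12.9 = 1.4257
Grade-adjusted pace = 355 * 1.4257 = 506.12 s/km

506.12 s/km


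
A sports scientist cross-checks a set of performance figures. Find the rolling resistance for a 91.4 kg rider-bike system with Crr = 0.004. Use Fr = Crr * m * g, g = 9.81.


m * g = 91.4 * 9.81 = 896.634 N
Fr = 0.004 * 896.634 = 3.587 N

3.587 N


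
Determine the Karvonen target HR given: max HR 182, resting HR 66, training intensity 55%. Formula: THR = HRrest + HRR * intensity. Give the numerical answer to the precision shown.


HRR = HRmax - HRrest = 182 - 66 = 116
THR = 66 + 116 * 0.55
= 129.8 bpm

129.8 bpm


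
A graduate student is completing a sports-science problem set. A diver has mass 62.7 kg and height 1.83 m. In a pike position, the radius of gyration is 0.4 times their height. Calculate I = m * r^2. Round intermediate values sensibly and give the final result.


r = 0.4 * 1.83 = 0.732 m
I = m * r^2 = 62.7 * 0.535824 = 33.596 kg*m^2

33.596 kg*m^2


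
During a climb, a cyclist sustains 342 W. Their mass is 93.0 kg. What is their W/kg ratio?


Power-to-weight = 342 W / 93.0 kg
= 3.677 W/kg

3.677 W/kg


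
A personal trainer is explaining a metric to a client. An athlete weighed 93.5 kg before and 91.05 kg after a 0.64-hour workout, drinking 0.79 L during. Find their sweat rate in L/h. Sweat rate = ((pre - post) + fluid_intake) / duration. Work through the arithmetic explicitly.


Body mass change = 2.45 kg
Total sweat loss = 2.45 + 0.79 = 3.24 L
Rate = 3.24 / 0.64 = 5.063 L/h

5.063 L/h


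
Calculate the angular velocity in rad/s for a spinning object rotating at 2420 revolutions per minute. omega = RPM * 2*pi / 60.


omega = RPM * 2*pi / 60
= 2420 * 6.28318531 / 60
= 253.422 rad/s

253.422 rad/s


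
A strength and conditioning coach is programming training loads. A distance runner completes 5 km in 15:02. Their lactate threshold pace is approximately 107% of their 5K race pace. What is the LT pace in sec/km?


Convert to seconds: 15 min 2 s = 902 s
Pace per km = 902 / 5 = 180.4 s/km
LT pace = 180.4 * 1.07 = 193.03 s/km

193.03 s/km


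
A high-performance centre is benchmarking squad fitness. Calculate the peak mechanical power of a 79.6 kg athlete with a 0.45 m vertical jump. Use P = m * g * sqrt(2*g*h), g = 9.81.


First, sqrt(2gh) = sqrt(2 * 9.81 * 0.45)
= sqrt(8.829) = 2.971363 m/s
Power = 79.6 * 9.81 * 2.971363 = 2320.27 W

2320.27 W


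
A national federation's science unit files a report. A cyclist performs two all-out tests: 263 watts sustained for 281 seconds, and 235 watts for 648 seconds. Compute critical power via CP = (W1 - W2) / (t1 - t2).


W1 = P1 * t1 = 263 * 281 = 73903 J
W2 = P2 * t2 = 235 * 648 = 152280 J
CP = (73903 - 152280) / (281 - 648)
= 213.56 W

213.56 W


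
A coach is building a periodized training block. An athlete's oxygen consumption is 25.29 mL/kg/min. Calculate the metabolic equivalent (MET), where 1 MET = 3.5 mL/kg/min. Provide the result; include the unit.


MET = VO2 / 3.5
= 25.29 / 3.5
= 7.23 METs

7.23 METs


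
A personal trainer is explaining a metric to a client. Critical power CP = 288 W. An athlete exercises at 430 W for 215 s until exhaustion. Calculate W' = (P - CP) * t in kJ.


P - CP = 430 - 288 = 142 W
W' = 142 * 215 = 30530 J
= 30530 / 1000 = 30.53 kJ

30.53 kJ


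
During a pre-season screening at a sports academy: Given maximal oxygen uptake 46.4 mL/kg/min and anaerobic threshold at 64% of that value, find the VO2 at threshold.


Percentage as decimal = 0.64
VO2 at AT = 46.4 * 0.64 = 29.7 mL/kg/min

29.7 mL/kg/min


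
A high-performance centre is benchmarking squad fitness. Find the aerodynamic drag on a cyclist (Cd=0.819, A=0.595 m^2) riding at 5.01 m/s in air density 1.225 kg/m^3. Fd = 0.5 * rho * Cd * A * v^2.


Fd = 0.5 * 1.225 * 0.819 * 0.595 * 5.01^2
= 0.5 * 1.225 * 0.819 * 0.595 * 25.1001
= 7.492 N

7.492 N


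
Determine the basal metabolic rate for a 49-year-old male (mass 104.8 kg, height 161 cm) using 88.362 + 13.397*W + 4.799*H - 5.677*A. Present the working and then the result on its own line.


BMR = 88.362 + 13.397*104.8 + 4.799*161 - 5.677*49
= 1986.83 kcal/day

1986.83 kcal/day


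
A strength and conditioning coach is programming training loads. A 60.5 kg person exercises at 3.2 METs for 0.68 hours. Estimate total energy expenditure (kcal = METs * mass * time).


Energy = METs * mass(kg) * time(h)
= 3.2 * 60.5 * 0.68
= 131.65 kcal

131.65 kcal


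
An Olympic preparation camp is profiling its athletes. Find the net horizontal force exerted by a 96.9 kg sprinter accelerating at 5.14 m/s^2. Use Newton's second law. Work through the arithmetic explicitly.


Newton's second law: F = m * a
F = 96.9 * 5.14 = 498.07 N

498.07 N


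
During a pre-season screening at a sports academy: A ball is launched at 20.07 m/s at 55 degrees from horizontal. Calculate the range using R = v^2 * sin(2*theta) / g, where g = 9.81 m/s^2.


sin(2 * 55) = sin(110) = 0.939693
v^2 = 20.07^2 = 402.8049
R = 402.8049 * 0.939693 / 9.81
= 38.584 m

38.584 m


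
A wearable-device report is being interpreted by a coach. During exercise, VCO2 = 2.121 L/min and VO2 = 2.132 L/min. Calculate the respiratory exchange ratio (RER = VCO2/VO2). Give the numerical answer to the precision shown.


RER = VCO2 / VO2
= 2.121 / 2.132
= 0.9948

0.9948


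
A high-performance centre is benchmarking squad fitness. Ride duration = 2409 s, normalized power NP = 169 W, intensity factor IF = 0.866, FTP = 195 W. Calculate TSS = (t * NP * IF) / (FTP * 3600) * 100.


Numerator = 2409 * 169 * 0.866 = 352566.786
Denominator = 195 * 3600 = 702000
TSS = 352566.786 / 702000 * 100
= 50.22

50.22 TSS


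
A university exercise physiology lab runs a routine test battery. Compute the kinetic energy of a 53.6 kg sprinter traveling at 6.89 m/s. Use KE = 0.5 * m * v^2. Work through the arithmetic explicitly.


Velocity squared = 47.4721
KE = 0.5 * 53.6 * 47.4721 = 1272.25 J

1272.25 J


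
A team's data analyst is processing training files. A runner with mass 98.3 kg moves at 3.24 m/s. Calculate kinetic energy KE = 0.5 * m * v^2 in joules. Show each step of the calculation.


v^2 = 3.24^2 = 10.4976
KE = 0.5 * 98.3 * 10.4976
= 515.96 J

515.96 J


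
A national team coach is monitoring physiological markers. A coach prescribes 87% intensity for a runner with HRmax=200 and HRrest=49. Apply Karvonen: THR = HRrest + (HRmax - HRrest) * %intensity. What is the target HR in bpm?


Heart rate reserve = 200 - 49 = 151
Intensity fraction = 87 / 100 = 0.87
THR = 49 + 151 * 0.87 = 180.37 bpm

180.37 bpm


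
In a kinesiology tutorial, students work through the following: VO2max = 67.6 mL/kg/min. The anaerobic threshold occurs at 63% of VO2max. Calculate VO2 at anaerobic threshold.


AT fraction = 63 / 100 = 0.63
AT VO2 = 67.6 * 0.63
= 42.59 mL/kg/min

42.59 mL/kg/min


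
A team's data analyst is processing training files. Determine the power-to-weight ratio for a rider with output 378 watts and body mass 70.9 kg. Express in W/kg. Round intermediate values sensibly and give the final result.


P/W = 378 / 70.9 = 5.331 W/kg

5.331 W/kg


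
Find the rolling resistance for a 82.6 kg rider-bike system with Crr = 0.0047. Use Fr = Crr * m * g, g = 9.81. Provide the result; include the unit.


m * g = 82.6 * 9.81 = 810.306 N
Fr = 0.0047 * 810.306 = 3.808 N

3.808 N


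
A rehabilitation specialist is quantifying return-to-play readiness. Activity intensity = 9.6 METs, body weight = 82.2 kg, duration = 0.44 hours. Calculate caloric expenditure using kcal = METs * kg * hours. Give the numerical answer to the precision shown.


kcal = 9.6 * 82.2 * 0.44
= 789.12 * 0.44
= 347.21 kcal

347.21 kcal


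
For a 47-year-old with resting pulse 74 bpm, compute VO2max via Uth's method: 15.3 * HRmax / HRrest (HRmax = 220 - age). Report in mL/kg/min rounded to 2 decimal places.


Step 1: HRmax = 220 - 47 = 173 bpm
Step 2: Ratio = 173 / 74 = 2.3378
Step 3: VO2max = 15.3 * 2.3378 = 35.77 mL/kg/min

35.77 mL/kg/min


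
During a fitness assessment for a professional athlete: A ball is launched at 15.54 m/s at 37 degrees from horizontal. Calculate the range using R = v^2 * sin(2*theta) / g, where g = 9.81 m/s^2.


sin(2 * 37) = sin(74) = 0.961262
v^2 = 15.54^2 = 241.4916
R = 241.4916 * 0.961262 / 9.81
= 23.663 m

23.663 m


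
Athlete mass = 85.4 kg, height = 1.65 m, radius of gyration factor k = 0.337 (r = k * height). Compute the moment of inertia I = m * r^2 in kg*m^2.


r = k * height = 0.337 * 1.65 = 0.55605 m
r^2 = 0.55605^2 = 0.309192
I = 85.4 * 0.309192 = 26.405 kg*m^2

26.405 kg*m^2


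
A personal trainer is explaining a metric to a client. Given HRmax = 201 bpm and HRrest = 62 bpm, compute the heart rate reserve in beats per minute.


Heart rate reserve = maximum HR minus resting HR
HRR = 201 - 62 = 139 bpm

139 bpm


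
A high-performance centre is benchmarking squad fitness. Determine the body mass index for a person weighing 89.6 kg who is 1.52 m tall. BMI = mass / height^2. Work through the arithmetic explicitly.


BMI = mass / height^2
= 89.6 / 1.52^2
= 89.6 / 2.3104
= 38.78 kg/m^2

38.78 kg/m^2


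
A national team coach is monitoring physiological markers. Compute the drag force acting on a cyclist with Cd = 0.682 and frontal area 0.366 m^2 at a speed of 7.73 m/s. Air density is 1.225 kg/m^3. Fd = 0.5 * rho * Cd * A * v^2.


Step 1: v^2 = 59.7529
Step 2: Fd = 0.5 * 1.225 * 0.682 * 0.366 * 59.7529
= 9.135 N

9.135 N


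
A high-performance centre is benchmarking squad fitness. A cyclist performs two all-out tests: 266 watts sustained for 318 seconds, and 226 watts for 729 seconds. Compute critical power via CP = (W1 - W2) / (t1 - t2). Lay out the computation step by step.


W1 = P1 * t1 = 266 * 318 = 84588 J
W2 = P2 * t2 = 226 * 729 = 164754 J
CP = (84588 - 164754) / (318 - 729)
= 195.05 W

195.05 W


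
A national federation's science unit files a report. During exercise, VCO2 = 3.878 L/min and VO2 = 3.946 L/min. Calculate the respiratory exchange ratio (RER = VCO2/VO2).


RER = VCO2 / VO2
= 3.878 / 3.946
= 0.9828

0.9828


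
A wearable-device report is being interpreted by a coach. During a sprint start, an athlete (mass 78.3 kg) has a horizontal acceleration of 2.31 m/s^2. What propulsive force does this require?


Propulsive force = mass * acceleration
= 78.3 kg * 2.31 m/s^2
= 180.87 N

180.87 N


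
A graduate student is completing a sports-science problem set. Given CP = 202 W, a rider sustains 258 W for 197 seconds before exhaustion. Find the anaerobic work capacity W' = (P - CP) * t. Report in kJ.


Excess power = 258 - 202 = 56 W
Work above CP = 56 * 197 = 11032 J
W' = 11.032 kJ

11.032 kJ


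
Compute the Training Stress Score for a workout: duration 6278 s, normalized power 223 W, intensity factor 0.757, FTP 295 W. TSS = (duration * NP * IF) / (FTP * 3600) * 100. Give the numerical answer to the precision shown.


Product = 6278 * 223 * 0.757 = 1059795.458
Base = 295 * 3600 = 1062000
TSS = 1059795.458 / 1062000 * 100 = 99.79

99.79 TSS


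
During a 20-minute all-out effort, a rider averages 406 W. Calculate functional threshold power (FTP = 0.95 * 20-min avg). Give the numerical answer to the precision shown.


FTP = 0.95 * 406
= 385.7 W

385.7 W


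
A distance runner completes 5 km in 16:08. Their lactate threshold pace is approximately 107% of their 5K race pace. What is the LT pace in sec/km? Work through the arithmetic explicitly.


Convert to seconds: 16 min 8 s = 968 s
Pace per km = 968 / 5 = 193.6 s/km
LT pace = 193.6 * 1.07 = 207.15 s/km

207.15 s/km


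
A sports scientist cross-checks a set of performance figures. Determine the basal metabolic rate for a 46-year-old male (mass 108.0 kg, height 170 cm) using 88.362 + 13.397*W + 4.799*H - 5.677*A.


BMR = 88.362 + 13.397*108.0 + 4.799*170 - 5.677*46
= 2089.93 kcal/day

2089.93 kcal/day


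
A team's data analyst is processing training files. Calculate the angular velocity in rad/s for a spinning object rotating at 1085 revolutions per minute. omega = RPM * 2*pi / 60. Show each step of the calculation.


omega = RPM * 2*pi / 60
= 1085 * 6.28318531 / 60
= 113.621 rad/s

113.621 rad/s


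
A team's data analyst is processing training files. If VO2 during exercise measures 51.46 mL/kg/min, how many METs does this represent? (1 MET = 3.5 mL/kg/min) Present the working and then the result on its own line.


METs = VO2 / 3.5 = 51.46 / 3.5 = 14.7

14.7 METs


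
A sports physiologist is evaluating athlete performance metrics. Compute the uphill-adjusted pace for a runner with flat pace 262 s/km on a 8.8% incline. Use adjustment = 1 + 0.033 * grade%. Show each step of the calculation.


Adjustment factor = 1 + 0.033 * 8.8 = 1.2904
Grade-adjusted pace = 262 * 1.2904 = 338.08 s/km

338.08 s/km


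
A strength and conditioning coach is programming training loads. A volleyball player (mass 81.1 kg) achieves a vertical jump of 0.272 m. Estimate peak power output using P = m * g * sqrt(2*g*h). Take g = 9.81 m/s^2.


2 * g * h = 2 * 9.81 * 0.272 = 5.33664
sqrt(5.33664) = 2.310117 m/s
P = 81.1 * 9.81 * 2.310117 = 1837.91 W

1837.91 W


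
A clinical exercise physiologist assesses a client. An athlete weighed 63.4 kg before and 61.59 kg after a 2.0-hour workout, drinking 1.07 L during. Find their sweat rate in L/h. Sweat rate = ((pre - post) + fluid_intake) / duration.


Body mass change = 1.81 kg
Total sweat loss = 1.81 + 1.07 = 2.88 L
Rate = 2.88 / 2.0 = 1.44 L/h

1.44 L/h


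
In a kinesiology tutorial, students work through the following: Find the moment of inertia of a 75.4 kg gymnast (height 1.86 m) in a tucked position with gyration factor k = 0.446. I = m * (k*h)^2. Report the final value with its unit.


Radius of gyration = 0.446 * 1.86 = 0.82956 m
I = 75.4 * 0.82956^2
= 75.4 * 0.68817
= 51.888 kg*m^2

51.888 kg*m^2


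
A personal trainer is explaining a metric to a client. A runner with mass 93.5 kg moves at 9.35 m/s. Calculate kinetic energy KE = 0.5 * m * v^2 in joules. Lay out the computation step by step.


v^2 = 9.35^2 = 87.4225
KE = 0.5 * 93.5 * 87.4225
= 4087.0 J

4087.0 J


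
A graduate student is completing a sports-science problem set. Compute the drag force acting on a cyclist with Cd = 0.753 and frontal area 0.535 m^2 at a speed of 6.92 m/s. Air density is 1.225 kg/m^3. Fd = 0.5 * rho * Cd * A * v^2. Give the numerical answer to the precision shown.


Step 1: v^2 = 47.8864
Step 2: Fd = 0.5 * 1.225 * 0.753 * 0.535 * 47.8864
= 11.816 N

11.816 N


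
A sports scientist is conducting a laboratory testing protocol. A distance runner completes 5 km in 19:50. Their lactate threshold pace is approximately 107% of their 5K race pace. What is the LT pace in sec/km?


Convert to seconds: 19 min 50 s = 1190 s
Pace per km = 1190 / 5 = 238.0 s/km
LT pace = 238.0 * 1.07 = 254.66 s/km

254.66 s/km


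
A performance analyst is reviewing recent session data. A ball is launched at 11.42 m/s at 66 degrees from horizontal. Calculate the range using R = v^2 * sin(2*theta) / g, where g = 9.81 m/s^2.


sin(2 * 66) = sin(132) = 0.743145
v^2 = 11.42^2 = 130.4164
R = 130.4164 * 0.743145 / 9.81
= 9.88 m

9.88 m


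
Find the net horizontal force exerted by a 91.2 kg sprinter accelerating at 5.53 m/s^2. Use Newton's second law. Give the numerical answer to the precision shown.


Newton's second law: F = m * a
F = 91.2 * 5.53 = 504.34 N

504.34 N


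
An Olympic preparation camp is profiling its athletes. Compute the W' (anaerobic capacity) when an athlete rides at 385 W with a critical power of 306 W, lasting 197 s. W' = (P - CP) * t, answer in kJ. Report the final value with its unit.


Above-CP power = 79 W
Duration = 197 s
W' = 79 * 197 = 15563 J
Convert: 15563 / 1000 = 15.563 kJ

15.563 kJ


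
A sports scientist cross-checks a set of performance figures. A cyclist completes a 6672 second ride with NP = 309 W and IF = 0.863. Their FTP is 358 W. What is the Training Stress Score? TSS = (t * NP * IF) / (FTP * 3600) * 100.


t * NP * IF = 6672 * 309 * 0.863 = 1779202.224
FTP * 3600 = 1288800
TSS = (1779202.224 / 1288800) * 100 = 138.05

138.05 TSS


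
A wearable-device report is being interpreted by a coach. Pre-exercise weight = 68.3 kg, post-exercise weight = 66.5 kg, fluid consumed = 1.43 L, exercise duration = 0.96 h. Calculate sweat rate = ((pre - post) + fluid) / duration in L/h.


Weight loss = 68.3 - 66.5 = 1.8 kg (approx L)
Total sweat = 1.8 + 1.43 = 3.23 L
Sweat rate = 3.23 / 0.96 = 3.365 L/h

3.365 L/h


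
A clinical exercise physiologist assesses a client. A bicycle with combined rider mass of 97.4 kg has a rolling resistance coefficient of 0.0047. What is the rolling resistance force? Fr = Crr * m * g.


Fr = 0.0047 * 97.4 * 9.81
= 0.45778 * 9.81
= 4.491 N

4.491 N


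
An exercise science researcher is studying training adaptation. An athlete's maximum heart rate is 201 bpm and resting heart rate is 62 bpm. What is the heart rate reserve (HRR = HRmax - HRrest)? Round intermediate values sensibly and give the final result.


HRR = HRmax - HRrest
= 201 - 62
= 139 bpm

139 bpm


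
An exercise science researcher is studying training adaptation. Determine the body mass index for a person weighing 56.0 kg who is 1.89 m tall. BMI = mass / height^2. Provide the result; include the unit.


BMI = mass / height^2
= 56.0 / 1.89^2
= 56.0 / 3.5721
= 15.68 kg/m^2

15.68 kg/m^2


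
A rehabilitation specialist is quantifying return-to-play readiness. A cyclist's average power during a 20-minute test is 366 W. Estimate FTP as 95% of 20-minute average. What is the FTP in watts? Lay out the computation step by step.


FTP = 20-min power * 0.95
= 366 * 0.95
= 347.7 W

347.7 W


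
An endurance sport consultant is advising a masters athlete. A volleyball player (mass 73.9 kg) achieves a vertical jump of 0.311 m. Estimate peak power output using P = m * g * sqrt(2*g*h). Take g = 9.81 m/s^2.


2 * g * h = 2 * 9.81 * 0.311 = 6.10182
sqrt(6.10182) = 2.470186 m/s
P = 73.9 * 9.81 * 2.470186 = 1790.78 W

1790.78 W


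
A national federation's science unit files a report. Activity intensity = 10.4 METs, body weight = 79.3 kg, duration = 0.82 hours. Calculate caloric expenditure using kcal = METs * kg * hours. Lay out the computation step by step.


kcal = 10.4 * 79.3 * 0.82
= 824.72 * 0.82
= 676.27 kcal

676.27 kcal


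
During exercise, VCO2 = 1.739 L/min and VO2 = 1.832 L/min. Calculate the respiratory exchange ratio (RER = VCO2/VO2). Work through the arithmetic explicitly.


RER = VCO2 / VO2
= 1.739 / 1.832
= 0.9492

0.9492


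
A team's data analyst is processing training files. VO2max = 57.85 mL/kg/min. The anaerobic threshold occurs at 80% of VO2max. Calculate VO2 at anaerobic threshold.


AT fraction = 80 / 100 = 0.8
AT VO2 = 57.85 * 0.8
= 46.28 mL/kg/min

46.28 mL/kg/min


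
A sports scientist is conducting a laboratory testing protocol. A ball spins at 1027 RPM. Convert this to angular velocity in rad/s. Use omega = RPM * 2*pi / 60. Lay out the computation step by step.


omega = 1027 * 2 * pi / 60
= 1027 * 6.28318531 / 60
= 6452.831 / 60
= 107.547 rad/s

107.547 rad/s


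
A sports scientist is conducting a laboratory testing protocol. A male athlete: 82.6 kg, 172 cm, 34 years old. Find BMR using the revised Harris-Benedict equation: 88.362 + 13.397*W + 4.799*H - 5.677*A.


Intercept = 88.362
Weight contribution = 13.397 * 82.6 = 1106.5922
Height contribution = 4.799 * 172 = 825.428
Age contribution = 5.677 * 34 = 193.018
BMR = 88.362 + 1106.5922 + 825.428 - 193.018
= 1827.36 kcal/day

1827.36 kcal/day


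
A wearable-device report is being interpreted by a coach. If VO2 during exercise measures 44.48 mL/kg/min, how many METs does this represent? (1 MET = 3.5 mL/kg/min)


METs = VO2 / 3.5 = 44.48 / 3.5 = 12.71

12.71 METs


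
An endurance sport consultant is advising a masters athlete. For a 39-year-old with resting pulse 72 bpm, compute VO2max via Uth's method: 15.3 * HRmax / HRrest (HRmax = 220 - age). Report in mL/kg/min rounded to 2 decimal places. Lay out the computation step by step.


Step 1: HRmax = 220 - 39 = 181 bpm
Step 2: Ratio = 181 / 72 = 2.5139
Step 3: VO2max = 15.3 * 2.5139 = 38.46 mL/kg/min

38.46 mL/kg/min


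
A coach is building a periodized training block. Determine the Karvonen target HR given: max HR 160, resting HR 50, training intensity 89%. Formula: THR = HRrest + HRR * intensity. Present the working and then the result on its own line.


HRR = HRmax - HRrest = 160 - 50 = 110
THR = 50 + 110 * 0.89
= 147.9 bpm

147.9 bpm


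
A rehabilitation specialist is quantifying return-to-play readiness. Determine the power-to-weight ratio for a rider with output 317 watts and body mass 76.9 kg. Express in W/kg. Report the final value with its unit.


P/W = 317 / 76.9 = 4.122 W/kg

4.122 W/kg


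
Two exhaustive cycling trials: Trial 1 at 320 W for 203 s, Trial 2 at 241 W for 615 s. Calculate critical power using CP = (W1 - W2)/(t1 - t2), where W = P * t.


W1 = 320 * 203 = 64960 J
W2 = 241 * 615 = 148215 J
CP = (64960 - 148215) / (203 - 615)
= -83255 / -412
= 202.08 W

202.08 W


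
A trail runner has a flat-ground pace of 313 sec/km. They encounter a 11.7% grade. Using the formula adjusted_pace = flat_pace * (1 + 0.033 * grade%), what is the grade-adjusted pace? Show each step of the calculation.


Grade factor = 1 + 0.033 * 11.7 = 1.3861
Adjusted = 313 * 1.3861 = 433.85 sec/km

433.85 s/km


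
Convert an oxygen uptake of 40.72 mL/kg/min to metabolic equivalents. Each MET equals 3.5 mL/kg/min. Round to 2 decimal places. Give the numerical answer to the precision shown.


One MET = 3.5 mL/kg/min
Number of METs = 40.72 / 3.5
= 11.63 METs

11.63 METs


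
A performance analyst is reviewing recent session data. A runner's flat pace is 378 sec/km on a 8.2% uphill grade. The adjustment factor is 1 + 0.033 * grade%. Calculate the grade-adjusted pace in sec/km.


Factor = 1 + 0.033 * 8.2 = 1.2706
Adjusted pace = 378 * 1.2706
= 480.29 sec/km

480.29 s/km


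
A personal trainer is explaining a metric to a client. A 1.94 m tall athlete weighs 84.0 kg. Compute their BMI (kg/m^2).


height^2 = 3.7636 m^2
BMI = 84.0 / 3.7636 = 22.32 kg/m^2

22.32 kg/m^2


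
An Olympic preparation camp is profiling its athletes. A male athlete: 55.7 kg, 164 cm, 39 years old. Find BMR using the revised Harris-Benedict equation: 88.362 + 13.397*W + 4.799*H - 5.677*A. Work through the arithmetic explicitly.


Intercept = 88.362
Weight contribution = 13.397 * 55.7 = 746.2129
Height contribution = 4.799 * 164 = 787.036
Age contribution = 5.677 * 39 = 221.403
BMR = 88.362 + 746.2129 + 787.036 - 221.403
= 1400.21 kcal/day

1400.21 kcal/day


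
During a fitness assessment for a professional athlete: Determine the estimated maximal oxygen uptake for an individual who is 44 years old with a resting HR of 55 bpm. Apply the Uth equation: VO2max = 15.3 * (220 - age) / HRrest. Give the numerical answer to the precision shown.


HRmax = 220 - 44 = 176
VO2max = 15.3 * (176 / 55)
= 15.3 * 3.2
= 48.96 mL/kg/min

48.96 mL/kg/min


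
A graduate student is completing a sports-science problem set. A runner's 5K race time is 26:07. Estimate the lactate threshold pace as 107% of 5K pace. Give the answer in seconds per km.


Total race time = 26*60 + 7 = 1567 seconds
5K pace = 1567 / 5 = 313.4 sec/km
LT pace = 313.4 * 1.07 = 335.34 sec/km

335.34 s/km


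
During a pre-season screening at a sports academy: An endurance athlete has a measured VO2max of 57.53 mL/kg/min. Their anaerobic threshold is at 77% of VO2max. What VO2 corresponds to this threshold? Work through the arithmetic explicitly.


Anaerobic threshold VO2 = VO2max * 77%
= 57.53 * 0.77
= 44.3 mL/kg/min

44.3 mL/kg/min


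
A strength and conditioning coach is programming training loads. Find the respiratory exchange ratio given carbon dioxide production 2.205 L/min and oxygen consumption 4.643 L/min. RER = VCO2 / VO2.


VCO2 = 2.205 L/min
VO2 = 4.643 L/min
RER = 2.205 / 4.643 = 0.4749

0.4749


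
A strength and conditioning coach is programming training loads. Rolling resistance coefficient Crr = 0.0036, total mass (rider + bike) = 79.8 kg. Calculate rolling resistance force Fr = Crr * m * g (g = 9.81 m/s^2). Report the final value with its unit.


Fr = Crr * m * g
= 0.0036 * 79.8 * 9.81
= 2.818 N

2.818 N


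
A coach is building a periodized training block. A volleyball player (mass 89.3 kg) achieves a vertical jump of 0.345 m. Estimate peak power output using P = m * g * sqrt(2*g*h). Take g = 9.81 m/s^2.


2 * g * h = 2 * 9.81 * 0.345 = 6.7689
sqrt(6.7689) = 2.601711 m/s
P = 89.3 * 9.81 * 2.601711 = 2279.18 W

2279.18 W


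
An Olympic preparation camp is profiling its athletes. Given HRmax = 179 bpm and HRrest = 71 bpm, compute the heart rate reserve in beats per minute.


Heart rate reserve = maximum HR minus resting HR
HRR = 179 - 71 = 108 bpm

108 bpm


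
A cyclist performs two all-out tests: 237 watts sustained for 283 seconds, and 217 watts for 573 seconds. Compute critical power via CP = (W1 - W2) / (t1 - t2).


W1 = P1 * t1 = 237 * 283 = 67071 J
W2 = P2 * t2 = 217 * 573 = 124341 J
CP = (67071 - 124341) / (283 - 573)
= 197.48 W

197.48 W


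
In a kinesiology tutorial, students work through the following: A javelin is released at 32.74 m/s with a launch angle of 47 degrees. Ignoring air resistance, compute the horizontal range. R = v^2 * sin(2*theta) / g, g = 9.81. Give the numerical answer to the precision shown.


Launch speed squared = 1071.9076
sin(2 * 47 deg) = 0.997564
Range = 1071.9076 * 0.997564 / 9.81
= 109.001 m

109.001 m


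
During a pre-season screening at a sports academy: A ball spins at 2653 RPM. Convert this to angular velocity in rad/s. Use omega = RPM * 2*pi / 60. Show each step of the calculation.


omega = 2653 * 2 * pi / 60
= 2653 * 6.28318531 / 60
= 16669.291 / 60
= 277.822 rad/s

277.822 rad/s


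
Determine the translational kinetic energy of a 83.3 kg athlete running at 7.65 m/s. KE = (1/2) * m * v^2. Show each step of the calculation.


KE = 0.5 * m * v^2
= 0.5 * 83.3 * 7.65^2
= 0.5 * 83.3 * 58.5225
= 2437.46 J

2437.46 J


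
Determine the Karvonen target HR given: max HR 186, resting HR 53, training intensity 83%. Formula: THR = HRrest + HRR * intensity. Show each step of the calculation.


HRR = HRmax - HRrest = 186 - 53 = 133
THR = 53 + 133 * 0.83
= 163.39 bpm

163.39 bpm


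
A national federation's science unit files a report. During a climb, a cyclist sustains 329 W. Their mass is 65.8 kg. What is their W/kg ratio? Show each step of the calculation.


Power-to-weight = 329 W / 65.8 kg
= 5.0 W/kg

5.0 W/kg
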